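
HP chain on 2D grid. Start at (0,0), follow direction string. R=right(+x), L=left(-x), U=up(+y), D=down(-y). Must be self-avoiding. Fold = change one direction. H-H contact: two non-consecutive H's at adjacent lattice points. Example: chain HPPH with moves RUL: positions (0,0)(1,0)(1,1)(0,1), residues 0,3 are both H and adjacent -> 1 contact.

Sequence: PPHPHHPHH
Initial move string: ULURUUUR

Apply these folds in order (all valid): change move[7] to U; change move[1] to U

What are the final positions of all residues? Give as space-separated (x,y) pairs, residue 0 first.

Initial moves: ULURUUUR
Fold: move[7]->U => ULURUUUU (positions: [(0, 0), (0, 1), (-1, 1), (-1, 2), (0, 2), (0, 3), (0, 4), (0, 5), (0, 6)])
Fold: move[1]->U => UUURUUUU (positions: [(0, 0), (0, 1), (0, 2), (0, 3), (1, 3), (1, 4), (1, 5), (1, 6), (1, 7)])

Answer: (0,0) (0,1) (0,2) (0,3) (1,3) (1,4) (1,5) (1,6) (1,7)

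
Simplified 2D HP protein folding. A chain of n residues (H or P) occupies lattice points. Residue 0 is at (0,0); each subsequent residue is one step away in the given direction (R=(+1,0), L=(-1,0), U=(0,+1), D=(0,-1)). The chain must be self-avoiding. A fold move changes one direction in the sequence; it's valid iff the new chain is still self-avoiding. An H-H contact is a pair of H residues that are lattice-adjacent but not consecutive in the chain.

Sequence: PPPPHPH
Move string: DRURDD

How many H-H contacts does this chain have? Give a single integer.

Answer: 0

Derivation:
Positions: [(0, 0), (0, -1), (1, -1), (1, 0), (2, 0), (2, -1), (2, -2)]
No H-H contacts found.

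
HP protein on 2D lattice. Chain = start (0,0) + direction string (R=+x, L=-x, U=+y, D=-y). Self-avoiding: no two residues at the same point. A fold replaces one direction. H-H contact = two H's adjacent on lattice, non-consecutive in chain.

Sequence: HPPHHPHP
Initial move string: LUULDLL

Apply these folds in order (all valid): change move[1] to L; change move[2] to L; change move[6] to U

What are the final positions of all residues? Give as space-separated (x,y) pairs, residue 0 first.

Answer: (0,0) (-1,0) (-2,0) (-3,0) (-4,0) (-4,-1) (-5,-1) (-5,0)

Derivation:
Initial moves: LUULDLL
Fold: move[1]->L => LLULDLL (positions: [(0, 0), (-1, 0), (-2, 0), (-2, 1), (-3, 1), (-3, 0), (-4, 0), (-5, 0)])
Fold: move[2]->L => LLLLDLL (positions: [(0, 0), (-1, 0), (-2, 0), (-3, 0), (-4, 0), (-4, -1), (-5, -1), (-6, -1)])
Fold: move[6]->U => LLLLDLU (positions: [(0, 0), (-1, 0), (-2, 0), (-3, 0), (-4, 0), (-4, -1), (-5, -1), (-5, 0)])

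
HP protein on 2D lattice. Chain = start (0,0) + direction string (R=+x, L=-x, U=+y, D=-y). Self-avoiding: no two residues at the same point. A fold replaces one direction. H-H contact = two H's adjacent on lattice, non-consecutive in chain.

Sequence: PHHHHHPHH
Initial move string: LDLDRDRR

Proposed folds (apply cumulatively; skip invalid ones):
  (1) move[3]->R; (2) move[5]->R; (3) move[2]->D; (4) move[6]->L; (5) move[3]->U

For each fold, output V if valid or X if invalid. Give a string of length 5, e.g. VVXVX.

Answer: XVVXX

Derivation:
Initial: LDLDRDRR -> [(0, 0), (-1, 0), (-1, -1), (-2, -1), (-2, -2), (-1, -2), (-1, -3), (0, -3), (1, -3)]
Fold 1: move[3]->R => LDLRRDRR INVALID (collision), skipped
Fold 2: move[5]->R => LDLDRRRR VALID
Fold 3: move[2]->D => LDDDRRRR VALID
Fold 4: move[6]->L => LDDDRRLR INVALID (collision), skipped
Fold 5: move[3]->U => LDDURRRR INVALID (collision), skipped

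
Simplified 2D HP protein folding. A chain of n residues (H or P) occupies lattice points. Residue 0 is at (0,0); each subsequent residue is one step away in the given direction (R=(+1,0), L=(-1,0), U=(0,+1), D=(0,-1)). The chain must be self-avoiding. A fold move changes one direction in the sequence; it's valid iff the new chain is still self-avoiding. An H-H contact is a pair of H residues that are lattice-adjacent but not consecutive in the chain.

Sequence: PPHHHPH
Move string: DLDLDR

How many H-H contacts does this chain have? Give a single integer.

Positions: [(0, 0), (0, -1), (-1, -1), (-1, -2), (-2, -2), (-2, -3), (-1, -3)]
H-H contact: residue 3 @(-1,-2) - residue 6 @(-1, -3)

Answer: 1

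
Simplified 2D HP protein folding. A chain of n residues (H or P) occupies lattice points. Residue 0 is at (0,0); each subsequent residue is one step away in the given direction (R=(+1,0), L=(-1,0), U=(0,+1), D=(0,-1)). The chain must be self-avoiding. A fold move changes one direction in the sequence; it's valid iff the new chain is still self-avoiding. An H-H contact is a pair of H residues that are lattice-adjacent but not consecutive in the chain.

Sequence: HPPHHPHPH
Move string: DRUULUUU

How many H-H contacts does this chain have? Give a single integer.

Positions: [(0, 0), (0, -1), (1, -1), (1, 0), (1, 1), (0, 1), (0, 2), (0, 3), (0, 4)]
H-H contact: residue 0 @(0,0) - residue 3 @(1, 0)

Answer: 1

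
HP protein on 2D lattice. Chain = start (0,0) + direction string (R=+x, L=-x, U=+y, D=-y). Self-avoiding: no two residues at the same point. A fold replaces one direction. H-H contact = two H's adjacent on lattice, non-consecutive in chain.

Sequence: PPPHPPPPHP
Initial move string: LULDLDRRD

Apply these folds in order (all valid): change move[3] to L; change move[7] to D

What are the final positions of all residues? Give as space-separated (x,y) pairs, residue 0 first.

Initial moves: LULDLDRRD
Fold: move[3]->L => LULLLDRRD (positions: [(0, 0), (-1, 0), (-1, 1), (-2, 1), (-3, 1), (-4, 1), (-4, 0), (-3, 0), (-2, 0), (-2, -1)])
Fold: move[7]->D => LULLLDRDD (positions: [(0, 0), (-1, 0), (-1, 1), (-2, 1), (-3, 1), (-4, 1), (-4, 0), (-3, 0), (-3, -1), (-3, -2)])

Answer: (0,0) (-1,0) (-1,1) (-2,1) (-3,1) (-4,1) (-4,0) (-3,0) (-3,-1) (-3,-2)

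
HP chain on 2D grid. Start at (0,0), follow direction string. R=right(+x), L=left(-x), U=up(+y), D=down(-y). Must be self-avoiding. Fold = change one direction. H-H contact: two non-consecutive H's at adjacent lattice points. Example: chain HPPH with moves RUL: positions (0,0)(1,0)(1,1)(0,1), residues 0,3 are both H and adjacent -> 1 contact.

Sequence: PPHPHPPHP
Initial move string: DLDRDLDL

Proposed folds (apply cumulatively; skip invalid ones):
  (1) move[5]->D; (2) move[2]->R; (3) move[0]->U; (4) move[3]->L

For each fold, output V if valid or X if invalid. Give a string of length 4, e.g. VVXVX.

Answer: VXXV

Derivation:
Initial: DLDRDLDL -> [(0, 0), (0, -1), (-1, -1), (-1, -2), (0, -2), (0, -3), (-1, -3), (-1, -4), (-2, -4)]
Fold 1: move[5]->D => DLDRDDDL VALID
Fold 2: move[2]->R => DLRRDDDL INVALID (collision), skipped
Fold 3: move[0]->U => ULDRDDDL INVALID (collision), skipped
Fold 4: move[3]->L => DLDLDDDL VALID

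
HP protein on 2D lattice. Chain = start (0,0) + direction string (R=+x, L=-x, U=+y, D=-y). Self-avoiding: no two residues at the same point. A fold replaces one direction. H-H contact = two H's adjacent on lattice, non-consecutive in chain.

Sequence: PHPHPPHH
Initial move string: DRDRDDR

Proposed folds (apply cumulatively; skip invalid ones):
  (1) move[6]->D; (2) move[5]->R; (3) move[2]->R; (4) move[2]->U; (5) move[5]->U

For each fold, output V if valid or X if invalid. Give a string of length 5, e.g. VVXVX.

Initial: DRDRDDR -> [(0, 0), (0, -1), (1, -1), (1, -2), (2, -2), (2, -3), (2, -4), (3, -4)]
Fold 1: move[6]->D => DRDRDDD VALID
Fold 2: move[5]->R => DRDRDRD VALID
Fold 3: move[2]->R => DRRRDRD VALID
Fold 4: move[2]->U => DRURDRD VALID
Fold 5: move[5]->U => DRURDUD INVALID (collision), skipped

Answer: VVVVX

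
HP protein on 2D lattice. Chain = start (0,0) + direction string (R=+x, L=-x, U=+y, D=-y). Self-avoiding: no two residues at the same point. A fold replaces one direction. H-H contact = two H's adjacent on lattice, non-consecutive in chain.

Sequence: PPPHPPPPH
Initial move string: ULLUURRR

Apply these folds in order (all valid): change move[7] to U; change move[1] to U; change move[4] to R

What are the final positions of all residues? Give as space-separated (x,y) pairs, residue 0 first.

Initial moves: ULLUURRR
Fold: move[7]->U => ULLUURRU (positions: [(0, 0), (0, 1), (-1, 1), (-2, 1), (-2, 2), (-2, 3), (-1, 3), (0, 3), (0, 4)])
Fold: move[1]->U => UULUURRU (positions: [(0, 0), (0, 1), (0, 2), (-1, 2), (-1, 3), (-1, 4), (0, 4), (1, 4), (1, 5)])
Fold: move[4]->R => UULURRRU (positions: [(0, 0), (0, 1), (0, 2), (-1, 2), (-1, 3), (0, 3), (1, 3), (2, 3), (2, 4)])

Answer: (0,0) (0,1) (0,2) (-1,2) (-1,3) (0,3) (1,3) (2,3) (2,4)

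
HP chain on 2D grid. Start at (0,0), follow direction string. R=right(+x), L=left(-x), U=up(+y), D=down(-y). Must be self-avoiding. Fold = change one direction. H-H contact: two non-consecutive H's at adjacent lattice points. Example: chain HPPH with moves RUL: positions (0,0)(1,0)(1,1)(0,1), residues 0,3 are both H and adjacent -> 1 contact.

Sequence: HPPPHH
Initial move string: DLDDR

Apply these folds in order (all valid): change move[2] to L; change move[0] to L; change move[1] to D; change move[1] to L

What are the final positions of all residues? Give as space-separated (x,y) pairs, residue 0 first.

Answer: (0,0) (-1,0) (-2,0) (-3,0) (-3,-1) (-2,-1)

Derivation:
Initial moves: DLDDR
Fold: move[2]->L => DLLDR (positions: [(0, 0), (0, -1), (-1, -1), (-2, -1), (-2, -2), (-1, -2)])
Fold: move[0]->L => LLLDR (positions: [(0, 0), (-1, 0), (-2, 0), (-3, 0), (-3, -1), (-2, -1)])
Fold: move[1]->D => LDLDR (positions: [(0, 0), (-1, 0), (-1, -1), (-2, -1), (-2, -2), (-1, -2)])
Fold: move[1]->L => LLLDR (positions: [(0, 0), (-1, 0), (-2, 0), (-3, 0), (-3, -1), (-2, -1)])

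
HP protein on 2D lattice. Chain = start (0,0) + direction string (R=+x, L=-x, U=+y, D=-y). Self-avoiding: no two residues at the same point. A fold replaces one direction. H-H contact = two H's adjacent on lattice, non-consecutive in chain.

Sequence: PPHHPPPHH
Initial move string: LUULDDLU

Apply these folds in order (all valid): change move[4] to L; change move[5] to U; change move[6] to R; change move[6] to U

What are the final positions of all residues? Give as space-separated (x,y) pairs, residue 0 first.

Initial moves: LUULDDLU
Fold: move[4]->L => LUULLDLU (positions: [(0, 0), (-1, 0), (-1, 1), (-1, 2), (-2, 2), (-3, 2), (-3, 1), (-4, 1), (-4, 2)])
Fold: move[5]->U => LUULLULU (positions: [(0, 0), (-1, 0), (-1, 1), (-1, 2), (-2, 2), (-3, 2), (-3, 3), (-4, 3), (-4, 4)])
Fold: move[6]->R => LUULLURU (positions: [(0, 0), (-1, 0), (-1, 1), (-1, 2), (-2, 2), (-3, 2), (-3, 3), (-2, 3), (-2, 4)])
Fold: move[6]->U => LUULLUUU (positions: [(0, 0), (-1, 0), (-1, 1), (-1, 2), (-2, 2), (-3, 2), (-3, 3), (-3, 4), (-3, 5)])

Answer: (0,0) (-1,0) (-1,1) (-1,2) (-2,2) (-3,2) (-3,3) (-3,4) (-3,5)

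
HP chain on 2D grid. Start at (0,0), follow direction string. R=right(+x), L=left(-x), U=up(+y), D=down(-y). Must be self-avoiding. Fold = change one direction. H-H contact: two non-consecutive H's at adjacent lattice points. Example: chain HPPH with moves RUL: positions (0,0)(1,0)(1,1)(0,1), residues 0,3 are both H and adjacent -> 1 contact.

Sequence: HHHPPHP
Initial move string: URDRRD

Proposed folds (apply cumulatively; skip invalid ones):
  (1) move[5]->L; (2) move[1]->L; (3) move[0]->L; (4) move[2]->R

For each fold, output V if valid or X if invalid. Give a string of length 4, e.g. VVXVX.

Answer: XXXV

Derivation:
Initial: URDRRD -> [(0, 0), (0, 1), (1, 1), (1, 0), (2, 0), (3, 0), (3, -1)]
Fold 1: move[5]->L => URDRRL INVALID (collision), skipped
Fold 2: move[1]->L => ULDRRD INVALID (collision), skipped
Fold 3: move[0]->L => LRDRRD INVALID (collision), skipped
Fold 4: move[2]->R => URRRRD VALID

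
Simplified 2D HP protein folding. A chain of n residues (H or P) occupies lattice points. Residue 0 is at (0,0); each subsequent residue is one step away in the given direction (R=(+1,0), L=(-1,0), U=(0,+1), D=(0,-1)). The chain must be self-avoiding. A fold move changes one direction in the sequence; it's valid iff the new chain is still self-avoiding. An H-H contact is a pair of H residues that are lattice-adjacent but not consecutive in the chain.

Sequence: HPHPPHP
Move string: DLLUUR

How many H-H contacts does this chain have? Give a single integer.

Answer: 0

Derivation:
Positions: [(0, 0), (0, -1), (-1, -1), (-2, -1), (-2, 0), (-2, 1), (-1, 1)]
No H-H contacts found.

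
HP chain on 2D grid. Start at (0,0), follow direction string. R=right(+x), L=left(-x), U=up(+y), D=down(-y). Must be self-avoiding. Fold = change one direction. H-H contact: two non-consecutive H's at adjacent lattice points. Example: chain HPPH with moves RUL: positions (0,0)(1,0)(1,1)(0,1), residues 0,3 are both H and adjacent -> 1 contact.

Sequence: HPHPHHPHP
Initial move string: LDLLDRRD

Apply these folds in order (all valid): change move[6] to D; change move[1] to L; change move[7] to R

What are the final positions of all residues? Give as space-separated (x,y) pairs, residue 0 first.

Answer: (0,0) (-1,0) (-2,0) (-3,0) (-4,0) (-4,-1) (-3,-1) (-3,-2) (-2,-2)

Derivation:
Initial moves: LDLLDRRD
Fold: move[6]->D => LDLLDRDD (positions: [(0, 0), (-1, 0), (-1, -1), (-2, -1), (-3, -1), (-3, -2), (-2, -2), (-2, -3), (-2, -4)])
Fold: move[1]->L => LLLLDRDD (positions: [(0, 0), (-1, 0), (-2, 0), (-3, 0), (-4, 0), (-4, -1), (-3, -1), (-3, -2), (-3, -3)])
Fold: move[7]->R => LLLLDRDR (positions: [(0, 0), (-1, 0), (-2, 0), (-3, 0), (-4, 0), (-4, -1), (-3, -1), (-3, -2), (-2, -2)])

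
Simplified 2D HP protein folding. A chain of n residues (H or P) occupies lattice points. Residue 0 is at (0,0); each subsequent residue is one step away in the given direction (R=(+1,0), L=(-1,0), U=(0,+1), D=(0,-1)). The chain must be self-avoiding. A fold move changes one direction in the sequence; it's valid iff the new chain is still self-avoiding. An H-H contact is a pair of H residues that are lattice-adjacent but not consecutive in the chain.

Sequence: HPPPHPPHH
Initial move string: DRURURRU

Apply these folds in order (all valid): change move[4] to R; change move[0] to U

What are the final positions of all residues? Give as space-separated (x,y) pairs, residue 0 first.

Initial moves: DRURURRU
Fold: move[4]->R => DRURRRRU (positions: [(0, 0), (0, -1), (1, -1), (1, 0), (2, 0), (3, 0), (4, 0), (5, 0), (5, 1)])
Fold: move[0]->U => URURRRRU (positions: [(0, 0), (0, 1), (1, 1), (1, 2), (2, 2), (3, 2), (4, 2), (5, 2), (5, 3)])

Answer: (0,0) (0,1) (1,1) (1,2) (2,2) (3,2) (4,2) (5,2) (5,3)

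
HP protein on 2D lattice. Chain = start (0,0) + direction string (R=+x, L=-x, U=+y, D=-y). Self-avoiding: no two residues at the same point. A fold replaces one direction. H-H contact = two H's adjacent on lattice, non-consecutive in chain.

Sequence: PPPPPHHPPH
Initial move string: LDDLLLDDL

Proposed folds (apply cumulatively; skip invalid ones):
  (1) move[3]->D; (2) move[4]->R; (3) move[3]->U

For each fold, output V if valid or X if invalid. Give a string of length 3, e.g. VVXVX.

Answer: VXX

Derivation:
Initial: LDDLLLDDL -> [(0, 0), (-1, 0), (-1, -1), (-1, -2), (-2, -2), (-3, -2), (-4, -2), (-4, -3), (-4, -4), (-5, -4)]
Fold 1: move[3]->D => LDDDLLDDL VALID
Fold 2: move[4]->R => LDDDRLDDL INVALID (collision), skipped
Fold 3: move[3]->U => LDDULLDDL INVALID (collision), skipped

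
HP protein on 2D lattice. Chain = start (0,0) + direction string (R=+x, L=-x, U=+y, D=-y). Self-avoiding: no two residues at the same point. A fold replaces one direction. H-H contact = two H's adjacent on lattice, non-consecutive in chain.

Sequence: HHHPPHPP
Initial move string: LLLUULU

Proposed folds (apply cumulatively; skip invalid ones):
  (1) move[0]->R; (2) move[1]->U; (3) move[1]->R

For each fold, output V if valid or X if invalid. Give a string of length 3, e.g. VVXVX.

Answer: XVX

Derivation:
Initial: LLLUULU -> [(0, 0), (-1, 0), (-2, 0), (-3, 0), (-3, 1), (-3, 2), (-4, 2), (-4, 3)]
Fold 1: move[0]->R => RLLUULU INVALID (collision), skipped
Fold 2: move[1]->U => LULUULU VALID
Fold 3: move[1]->R => LRLUULU INVALID (collision), skipped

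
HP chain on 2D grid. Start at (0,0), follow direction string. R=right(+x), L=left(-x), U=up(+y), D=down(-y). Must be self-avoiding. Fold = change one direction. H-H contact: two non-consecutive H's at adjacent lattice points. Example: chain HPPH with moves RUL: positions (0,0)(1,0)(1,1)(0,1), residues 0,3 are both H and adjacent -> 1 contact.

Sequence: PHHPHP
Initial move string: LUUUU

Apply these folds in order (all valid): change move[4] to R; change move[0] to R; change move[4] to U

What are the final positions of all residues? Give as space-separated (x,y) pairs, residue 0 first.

Initial moves: LUUUU
Fold: move[4]->R => LUUUR (positions: [(0, 0), (-1, 0), (-1, 1), (-1, 2), (-1, 3), (0, 3)])
Fold: move[0]->R => RUUUR (positions: [(0, 0), (1, 0), (1, 1), (1, 2), (1, 3), (2, 3)])
Fold: move[4]->U => RUUUU (positions: [(0, 0), (1, 0), (1, 1), (1, 2), (1, 3), (1, 4)])

Answer: (0,0) (1,0) (1,1) (1,2) (1,3) (1,4)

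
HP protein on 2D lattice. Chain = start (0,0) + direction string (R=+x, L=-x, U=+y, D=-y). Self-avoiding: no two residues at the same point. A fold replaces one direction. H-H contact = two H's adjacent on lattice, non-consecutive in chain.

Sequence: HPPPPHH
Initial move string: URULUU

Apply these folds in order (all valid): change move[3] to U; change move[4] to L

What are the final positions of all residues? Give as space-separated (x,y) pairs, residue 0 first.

Initial moves: URULUU
Fold: move[3]->U => URUUUU (positions: [(0, 0), (0, 1), (1, 1), (1, 2), (1, 3), (1, 4), (1, 5)])
Fold: move[4]->L => URUULU (positions: [(0, 0), (0, 1), (1, 1), (1, 2), (1, 3), (0, 3), (0, 4)])

Answer: (0,0) (0,1) (1,1) (1,2) (1,3) (0,3) (0,4)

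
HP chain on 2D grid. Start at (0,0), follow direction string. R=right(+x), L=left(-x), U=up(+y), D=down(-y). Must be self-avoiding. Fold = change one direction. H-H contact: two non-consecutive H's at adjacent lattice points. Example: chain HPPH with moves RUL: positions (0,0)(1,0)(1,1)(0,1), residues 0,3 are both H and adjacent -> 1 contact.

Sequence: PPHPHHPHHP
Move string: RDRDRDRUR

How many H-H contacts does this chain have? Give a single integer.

Answer: 1

Derivation:
Positions: [(0, 0), (1, 0), (1, -1), (2, -1), (2, -2), (3, -2), (3, -3), (4, -3), (4, -2), (5, -2)]
H-H contact: residue 5 @(3,-2) - residue 8 @(4, -2)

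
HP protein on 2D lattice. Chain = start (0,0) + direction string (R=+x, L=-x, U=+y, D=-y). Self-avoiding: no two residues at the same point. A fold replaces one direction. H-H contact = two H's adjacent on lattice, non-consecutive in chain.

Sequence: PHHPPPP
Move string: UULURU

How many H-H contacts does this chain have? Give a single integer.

Positions: [(0, 0), (0, 1), (0, 2), (-1, 2), (-1, 3), (0, 3), (0, 4)]
No H-H contacts found.

Answer: 0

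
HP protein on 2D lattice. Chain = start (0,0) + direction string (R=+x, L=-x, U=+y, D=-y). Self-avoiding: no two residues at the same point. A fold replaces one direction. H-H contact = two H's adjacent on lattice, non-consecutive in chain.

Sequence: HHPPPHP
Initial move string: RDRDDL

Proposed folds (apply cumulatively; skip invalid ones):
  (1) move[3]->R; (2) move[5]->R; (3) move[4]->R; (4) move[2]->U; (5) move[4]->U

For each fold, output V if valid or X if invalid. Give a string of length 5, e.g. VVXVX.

Initial: RDRDDL -> [(0, 0), (1, 0), (1, -1), (2, -1), (2, -2), (2, -3), (1, -3)]
Fold 1: move[3]->R => RDRRDL VALID
Fold 2: move[5]->R => RDRRDR VALID
Fold 3: move[4]->R => RDRRRR VALID
Fold 4: move[2]->U => RDURRR INVALID (collision), skipped
Fold 5: move[4]->U => RDRRUR VALID

Answer: VVVXV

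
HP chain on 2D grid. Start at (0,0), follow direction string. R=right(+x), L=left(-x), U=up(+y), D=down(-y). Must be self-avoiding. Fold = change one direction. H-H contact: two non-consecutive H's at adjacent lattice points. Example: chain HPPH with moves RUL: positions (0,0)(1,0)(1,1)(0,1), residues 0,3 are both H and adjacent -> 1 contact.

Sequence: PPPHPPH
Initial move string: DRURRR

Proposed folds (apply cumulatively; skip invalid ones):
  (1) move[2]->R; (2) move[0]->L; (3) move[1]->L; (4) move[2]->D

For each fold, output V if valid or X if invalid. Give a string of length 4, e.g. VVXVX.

Initial: DRURRR -> [(0, 0), (0, -1), (1, -1), (1, 0), (2, 0), (3, 0), (4, 0)]
Fold 1: move[2]->R => DRRRRR VALID
Fold 2: move[0]->L => LRRRRR INVALID (collision), skipped
Fold 3: move[1]->L => DLRRRR INVALID (collision), skipped
Fold 4: move[2]->D => DRDRRR VALID

Answer: VXXV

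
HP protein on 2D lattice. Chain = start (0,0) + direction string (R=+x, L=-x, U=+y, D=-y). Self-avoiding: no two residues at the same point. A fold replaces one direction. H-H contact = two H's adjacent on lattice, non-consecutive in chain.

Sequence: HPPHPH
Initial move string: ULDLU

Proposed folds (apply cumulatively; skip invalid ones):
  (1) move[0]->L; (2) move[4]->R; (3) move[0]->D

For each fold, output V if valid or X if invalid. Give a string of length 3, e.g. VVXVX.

Initial: ULDLU -> [(0, 0), (0, 1), (-1, 1), (-1, 0), (-2, 0), (-2, 1)]
Fold 1: move[0]->L => LLDLU VALID
Fold 2: move[4]->R => LLDLR INVALID (collision), skipped
Fold 3: move[0]->D => DLDLU VALID

Answer: VXV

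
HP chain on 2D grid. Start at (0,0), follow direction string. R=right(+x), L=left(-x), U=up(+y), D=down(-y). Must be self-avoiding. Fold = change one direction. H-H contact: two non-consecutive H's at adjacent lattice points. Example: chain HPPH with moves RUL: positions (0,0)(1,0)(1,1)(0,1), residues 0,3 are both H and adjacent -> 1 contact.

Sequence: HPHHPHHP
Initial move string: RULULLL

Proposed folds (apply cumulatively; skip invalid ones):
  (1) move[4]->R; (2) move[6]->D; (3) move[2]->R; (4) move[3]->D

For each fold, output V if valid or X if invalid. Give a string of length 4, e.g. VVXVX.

Initial: RULULLL -> [(0, 0), (1, 0), (1, 1), (0, 1), (0, 2), (-1, 2), (-2, 2), (-3, 2)]
Fold 1: move[4]->R => RULURLL INVALID (collision), skipped
Fold 2: move[6]->D => RULULLD VALID
Fold 3: move[2]->R => RURULLD VALID
Fold 4: move[3]->D => RURDLLD INVALID (collision), skipped

Answer: XVVX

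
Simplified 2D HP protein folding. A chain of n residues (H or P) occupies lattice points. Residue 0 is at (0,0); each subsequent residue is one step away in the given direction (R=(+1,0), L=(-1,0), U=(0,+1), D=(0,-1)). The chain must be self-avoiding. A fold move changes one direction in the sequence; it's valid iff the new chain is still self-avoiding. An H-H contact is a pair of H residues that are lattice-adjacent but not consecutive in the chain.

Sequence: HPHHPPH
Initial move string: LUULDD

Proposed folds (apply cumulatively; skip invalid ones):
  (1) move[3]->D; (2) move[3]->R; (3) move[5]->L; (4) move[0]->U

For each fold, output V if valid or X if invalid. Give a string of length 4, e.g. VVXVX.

Initial: LUULDD -> [(0, 0), (-1, 0), (-1, 1), (-1, 2), (-2, 2), (-2, 1), (-2, 0)]
Fold 1: move[3]->D => LUUDDD INVALID (collision), skipped
Fold 2: move[3]->R => LUURDD INVALID (collision), skipped
Fold 3: move[5]->L => LUULDL VALID
Fold 4: move[0]->U => UUULDL VALID

Answer: XXVV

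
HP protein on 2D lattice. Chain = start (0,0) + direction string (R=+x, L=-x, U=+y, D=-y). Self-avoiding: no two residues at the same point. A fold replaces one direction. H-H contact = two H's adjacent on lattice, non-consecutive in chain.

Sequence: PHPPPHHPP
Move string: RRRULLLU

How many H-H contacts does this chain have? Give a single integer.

Positions: [(0, 0), (1, 0), (2, 0), (3, 0), (3, 1), (2, 1), (1, 1), (0, 1), (0, 2)]
H-H contact: residue 1 @(1,0) - residue 6 @(1, 1)

Answer: 1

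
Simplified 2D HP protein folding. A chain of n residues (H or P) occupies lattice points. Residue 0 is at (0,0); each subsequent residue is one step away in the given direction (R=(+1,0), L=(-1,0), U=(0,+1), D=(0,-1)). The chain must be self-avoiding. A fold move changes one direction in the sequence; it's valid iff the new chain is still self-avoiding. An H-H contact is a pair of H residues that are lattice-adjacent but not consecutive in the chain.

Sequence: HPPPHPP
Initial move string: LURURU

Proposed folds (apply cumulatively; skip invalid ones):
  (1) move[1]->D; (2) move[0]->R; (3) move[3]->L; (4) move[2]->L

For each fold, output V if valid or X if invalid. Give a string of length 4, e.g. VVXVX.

Initial: LURURU -> [(0, 0), (-1, 0), (-1, 1), (0, 1), (0, 2), (1, 2), (1, 3)]
Fold 1: move[1]->D => LDRURU INVALID (collision), skipped
Fold 2: move[0]->R => RURURU VALID
Fold 3: move[3]->L => RURLRU INVALID (collision), skipped
Fold 4: move[2]->L => RULURU VALID

Answer: XVXV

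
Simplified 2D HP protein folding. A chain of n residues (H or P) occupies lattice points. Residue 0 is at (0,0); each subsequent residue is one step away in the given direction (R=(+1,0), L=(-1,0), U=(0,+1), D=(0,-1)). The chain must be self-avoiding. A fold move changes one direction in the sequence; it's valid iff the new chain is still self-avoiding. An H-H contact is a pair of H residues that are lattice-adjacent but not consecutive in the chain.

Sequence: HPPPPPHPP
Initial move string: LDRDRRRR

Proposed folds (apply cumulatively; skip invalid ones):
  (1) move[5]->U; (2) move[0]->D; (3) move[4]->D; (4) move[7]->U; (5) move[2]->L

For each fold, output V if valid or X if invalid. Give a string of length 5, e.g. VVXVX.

Answer: VVXVX

Derivation:
Initial: LDRDRRRR -> [(0, 0), (-1, 0), (-1, -1), (0, -1), (0, -2), (1, -2), (2, -2), (3, -2), (4, -2)]
Fold 1: move[5]->U => LDRDRURR VALID
Fold 2: move[0]->D => DDRDRURR VALID
Fold 3: move[4]->D => DDRDDURR INVALID (collision), skipped
Fold 4: move[7]->U => DDRDRURU VALID
Fold 5: move[2]->L => DDLDRURU INVALID (collision), skipped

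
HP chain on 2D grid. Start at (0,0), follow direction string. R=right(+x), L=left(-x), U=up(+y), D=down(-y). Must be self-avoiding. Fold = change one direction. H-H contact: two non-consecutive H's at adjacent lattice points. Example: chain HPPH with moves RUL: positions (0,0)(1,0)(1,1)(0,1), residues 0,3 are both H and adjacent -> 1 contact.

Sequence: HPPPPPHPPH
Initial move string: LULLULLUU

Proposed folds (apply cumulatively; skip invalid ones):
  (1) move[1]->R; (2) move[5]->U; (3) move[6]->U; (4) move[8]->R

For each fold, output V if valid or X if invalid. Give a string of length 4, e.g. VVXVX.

Initial: LULLULLUU -> [(0, 0), (-1, 0), (-1, 1), (-2, 1), (-3, 1), (-3, 2), (-4, 2), (-5, 2), (-5, 3), (-5, 4)]
Fold 1: move[1]->R => LRLLULLUU INVALID (collision), skipped
Fold 2: move[5]->U => LULLUULUU VALID
Fold 3: move[6]->U => LULLUUUUU VALID
Fold 4: move[8]->R => LULLUUUUR VALID

Answer: XVVV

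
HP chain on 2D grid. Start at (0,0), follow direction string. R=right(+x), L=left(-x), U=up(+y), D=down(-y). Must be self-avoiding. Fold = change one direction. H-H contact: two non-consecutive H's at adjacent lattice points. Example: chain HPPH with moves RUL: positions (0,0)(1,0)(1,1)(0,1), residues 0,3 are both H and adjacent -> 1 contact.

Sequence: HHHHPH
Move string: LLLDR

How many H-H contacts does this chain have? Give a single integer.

Positions: [(0, 0), (-1, 0), (-2, 0), (-3, 0), (-3, -1), (-2, -1)]
H-H contact: residue 2 @(-2,0) - residue 5 @(-2, -1)

Answer: 1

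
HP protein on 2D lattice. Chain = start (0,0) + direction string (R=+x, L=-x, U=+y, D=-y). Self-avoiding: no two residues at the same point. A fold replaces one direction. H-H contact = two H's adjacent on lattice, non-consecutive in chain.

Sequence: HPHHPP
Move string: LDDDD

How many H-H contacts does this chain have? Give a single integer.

Positions: [(0, 0), (-1, 0), (-1, -1), (-1, -2), (-1, -3), (-1, -4)]
No H-H contacts found.

Answer: 0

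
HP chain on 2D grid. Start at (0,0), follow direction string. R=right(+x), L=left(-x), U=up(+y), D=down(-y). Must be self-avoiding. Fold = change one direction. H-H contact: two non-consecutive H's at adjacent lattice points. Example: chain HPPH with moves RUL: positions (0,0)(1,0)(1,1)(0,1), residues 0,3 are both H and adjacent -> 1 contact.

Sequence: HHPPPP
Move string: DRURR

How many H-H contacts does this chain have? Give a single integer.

Answer: 0

Derivation:
Positions: [(0, 0), (0, -1), (1, -1), (1, 0), (2, 0), (3, 0)]
No H-H contacts found.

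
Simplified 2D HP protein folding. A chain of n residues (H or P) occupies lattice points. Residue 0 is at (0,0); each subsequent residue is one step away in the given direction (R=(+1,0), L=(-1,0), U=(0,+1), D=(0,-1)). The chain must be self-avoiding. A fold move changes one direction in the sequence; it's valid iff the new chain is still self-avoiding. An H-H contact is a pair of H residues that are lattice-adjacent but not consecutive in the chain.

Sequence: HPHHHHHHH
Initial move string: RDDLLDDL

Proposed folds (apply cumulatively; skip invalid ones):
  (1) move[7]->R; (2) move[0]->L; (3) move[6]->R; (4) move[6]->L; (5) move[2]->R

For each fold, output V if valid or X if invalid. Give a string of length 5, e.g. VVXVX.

Initial: RDDLLDDL -> [(0, 0), (1, 0), (1, -1), (1, -2), (0, -2), (-1, -2), (-1, -3), (-1, -4), (-2, -4)]
Fold 1: move[7]->R => RDDLLDDR VALID
Fold 2: move[0]->L => LDDLLDDR VALID
Fold 3: move[6]->R => LDDLLDRR VALID
Fold 4: move[6]->L => LDDLLDLR INVALID (collision), skipped
Fold 5: move[2]->R => LDRLLDRR INVALID (collision), skipped

Answer: VVVXX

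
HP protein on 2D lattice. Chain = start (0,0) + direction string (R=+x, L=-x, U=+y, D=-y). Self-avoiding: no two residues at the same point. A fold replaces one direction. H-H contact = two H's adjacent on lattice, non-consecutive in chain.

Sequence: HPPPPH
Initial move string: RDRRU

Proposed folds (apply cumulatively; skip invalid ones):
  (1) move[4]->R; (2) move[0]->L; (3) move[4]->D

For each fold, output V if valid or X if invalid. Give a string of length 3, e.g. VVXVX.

Initial: RDRRU -> [(0, 0), (1, 0), (1, -1), (2, -1), (3, -1), (3, 0)]
Fold 1: move[4]->R => RDRRR VALID
Fold 2: move[0]->L => LDRRR VALID
Fold 3: move[4]->D => LDRRD VALID

Answer: VVV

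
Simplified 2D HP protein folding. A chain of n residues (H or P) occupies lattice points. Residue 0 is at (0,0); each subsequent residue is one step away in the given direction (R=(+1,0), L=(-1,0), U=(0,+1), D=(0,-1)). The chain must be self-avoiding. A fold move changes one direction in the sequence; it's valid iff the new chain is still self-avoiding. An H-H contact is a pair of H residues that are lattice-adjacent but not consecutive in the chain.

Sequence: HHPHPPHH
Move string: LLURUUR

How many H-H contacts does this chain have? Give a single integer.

Answer: 0

Derivation:
Positions: [(0, 0), (-1, 0), (-2, 0), (-2, 1), (-1, 1), (-1, 2), (-1, 3), (0, 3)]
No H-H contacts found.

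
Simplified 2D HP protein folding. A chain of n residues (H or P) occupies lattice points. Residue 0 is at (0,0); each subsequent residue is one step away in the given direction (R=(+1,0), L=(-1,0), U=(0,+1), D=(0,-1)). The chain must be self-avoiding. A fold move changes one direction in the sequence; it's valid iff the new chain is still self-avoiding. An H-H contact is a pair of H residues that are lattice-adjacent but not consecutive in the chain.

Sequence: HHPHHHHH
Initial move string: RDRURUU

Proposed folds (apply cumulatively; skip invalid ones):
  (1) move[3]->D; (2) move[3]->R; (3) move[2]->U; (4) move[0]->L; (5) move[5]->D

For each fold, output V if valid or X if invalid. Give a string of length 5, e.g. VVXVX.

Answer: VVXVX

Derivation:
Initial: RDRURUU -> [(0, 0), (1, 0), (1, -1), (2, -1), (2, 0), (3, 0), (3, 1), (3, 2)]
Fold 1: move[3]->D => RDRDRUU VALID
Fold 2: move[3]->R => RDRRRUU VALID
Fold 3: move[2]->U => RDURRUU INVALID (collision), skipped
Fold 4: move[0]->L => LDRRRUU VALID
Fold 5: move[5]->D => LDRRRDU INVALID (collision), skipped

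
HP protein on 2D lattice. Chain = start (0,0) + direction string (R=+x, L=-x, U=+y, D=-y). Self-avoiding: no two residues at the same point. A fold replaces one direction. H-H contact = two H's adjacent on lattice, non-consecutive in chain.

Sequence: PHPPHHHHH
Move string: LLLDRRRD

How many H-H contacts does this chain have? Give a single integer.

Answer: 1

Derivation:
Positions: [(0, 0), (-1, 0), (-2, 0), (-3, 0), (-3, -1), (-2, -1), (-1, -1), (0, -1), (0, -2)]
H-H contact: residue 1 @(-1,0) - residue 6 @(-1, -1)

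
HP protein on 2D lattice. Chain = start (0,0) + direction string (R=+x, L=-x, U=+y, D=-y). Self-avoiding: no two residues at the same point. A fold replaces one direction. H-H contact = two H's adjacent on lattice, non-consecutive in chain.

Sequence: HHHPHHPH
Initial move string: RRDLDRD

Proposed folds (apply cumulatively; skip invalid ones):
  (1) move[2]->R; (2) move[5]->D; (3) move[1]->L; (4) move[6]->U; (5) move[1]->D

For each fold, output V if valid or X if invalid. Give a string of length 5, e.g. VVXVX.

Initial: RRDLDRD -> [(0, 0), (1, 0), (2, 0), (2, -1), (1, -1), (1, -2), (2, -2), (2, -3)]
Fold 1: move[2]->R => RRRLDRD INVALID (collision), skipped
Fold 2: move[5]->D => RRDLDDD VALID
Fold 3: move[1]->L => RLDLDDD INVALID (collision), skipped
Fold 4: move[6]->U => RRDLDDU INVALID (collision), skipped
Fold 5: move[1]->D => RDDLDDD VALID

Answer: XVXXV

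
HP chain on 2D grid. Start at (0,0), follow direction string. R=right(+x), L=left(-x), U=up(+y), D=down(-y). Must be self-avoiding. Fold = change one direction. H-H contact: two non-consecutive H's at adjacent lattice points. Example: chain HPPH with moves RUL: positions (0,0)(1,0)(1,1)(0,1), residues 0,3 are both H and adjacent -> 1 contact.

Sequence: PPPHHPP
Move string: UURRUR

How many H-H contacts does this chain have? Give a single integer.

Positions: [(0, 0), (0, 1), (0, 2), (1, 2), (2, 2), (2, 3), (3, 3)]
No H-H contacts found.

Answer: 0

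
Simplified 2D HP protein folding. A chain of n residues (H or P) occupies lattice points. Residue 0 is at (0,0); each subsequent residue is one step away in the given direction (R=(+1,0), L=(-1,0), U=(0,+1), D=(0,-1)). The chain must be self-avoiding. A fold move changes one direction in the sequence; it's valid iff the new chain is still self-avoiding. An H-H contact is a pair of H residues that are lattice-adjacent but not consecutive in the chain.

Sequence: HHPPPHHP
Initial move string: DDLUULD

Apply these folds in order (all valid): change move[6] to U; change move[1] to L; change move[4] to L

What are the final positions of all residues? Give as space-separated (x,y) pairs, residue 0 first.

Initial moves: DDLUULD
Fold: move[6]->U => DDLUULU (positions: [(0, 0), (0, -1), (0, -2), (-1, -2), (-1, -1), (-1, 0), (-2, 0), (-2, 1)])
Fold: move[1]->L => DLLUULU (positions: [(0, 0), (0, -1), (-1, -1), (-2, -1), (-2, 0), (-2, 1), (-3, 1), (-3, 2)])
Fold: move[4]->L => DLLULLU (positions: [(0, 0), (0, -1), (-1, -1), (-2, -1), (-2, 0), (-3, 0), (-4, 0), (-4, 1)])

Answer: (0,0) (0,-1) (-1,-1) (-2,-1) (-2,0) (-3,0) (-4,0) (-4,1)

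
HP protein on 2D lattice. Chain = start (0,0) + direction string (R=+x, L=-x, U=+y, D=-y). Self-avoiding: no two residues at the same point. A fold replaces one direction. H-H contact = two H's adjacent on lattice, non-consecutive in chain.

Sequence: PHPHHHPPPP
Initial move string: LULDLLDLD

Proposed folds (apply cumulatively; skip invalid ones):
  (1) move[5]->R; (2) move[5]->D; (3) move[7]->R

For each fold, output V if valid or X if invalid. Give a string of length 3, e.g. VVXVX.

Initial: LULDLLDLD -> [(0, 0), (-1, 0), (-1, 1), (-2, 1), (-2, 0), (-3, 0), (-4, 0), (-4, -1), (-5, -1), (-5, -2)]
Fold 1: move[5]->R => LULDLRDLD INVALID (collision), skipped
Fold 2: move[5]->D => LULDLDDLD VALID
Fold 3: move[7]->R => LULDLDDRD VALID

Answer: XVV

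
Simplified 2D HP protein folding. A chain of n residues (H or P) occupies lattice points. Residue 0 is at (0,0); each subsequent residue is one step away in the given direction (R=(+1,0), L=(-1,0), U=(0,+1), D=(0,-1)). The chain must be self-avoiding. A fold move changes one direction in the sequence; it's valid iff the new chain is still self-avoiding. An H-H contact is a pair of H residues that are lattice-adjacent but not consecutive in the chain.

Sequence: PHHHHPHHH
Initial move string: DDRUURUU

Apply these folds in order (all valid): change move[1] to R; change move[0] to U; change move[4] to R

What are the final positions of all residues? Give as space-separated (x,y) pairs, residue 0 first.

Initial moves: DDRUURUU
Fold: move[1]->R => DRRUURUU (positions: [(0, 0), (0, -1), (1, -1), (2, -1), (2, 0), (2, 1), (3, 1), (3, 2), (3, 3)])
Fold: move[0]->U => URRUURUU (positions: [(0, 0), (0, 1), (1, 1), (2, 1), (2, 2), (2, 3), (3, 3), (3, 4), (3, 5)])
Fold: move[4]->R => URRURRUU (positions: [(0, 0), (0, 1), (1, 1), (2, 1), (2, 2), (3, 2), (4, 2), (4, 3), (4, 4)])

Answer: (0,0) (0,1) (1,1) (2,1) (2,2) (3,2) (4,2) (4,3) (4,4)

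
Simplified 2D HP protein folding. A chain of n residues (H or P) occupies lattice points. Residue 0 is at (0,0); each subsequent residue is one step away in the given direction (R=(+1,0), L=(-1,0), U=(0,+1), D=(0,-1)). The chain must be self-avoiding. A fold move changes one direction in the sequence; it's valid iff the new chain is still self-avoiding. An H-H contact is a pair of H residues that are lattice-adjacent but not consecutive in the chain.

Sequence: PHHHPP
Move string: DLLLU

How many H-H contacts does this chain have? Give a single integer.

Answer: 0

Derivation:
Positions: [(0, 0), (0, -1), (-1, -1), (-2, -1), (-3, -1), (-3, 0)]
No H-H contacts found.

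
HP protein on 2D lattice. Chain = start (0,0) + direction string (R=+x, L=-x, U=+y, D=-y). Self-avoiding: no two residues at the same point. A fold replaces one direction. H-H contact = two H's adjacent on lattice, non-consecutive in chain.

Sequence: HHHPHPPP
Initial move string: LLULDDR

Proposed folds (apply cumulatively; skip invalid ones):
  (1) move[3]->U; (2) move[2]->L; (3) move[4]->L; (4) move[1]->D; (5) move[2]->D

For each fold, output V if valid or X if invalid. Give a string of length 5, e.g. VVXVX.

Initial: LLULDDR -> [(0, 0), (-1, 0), (-2, 0), (-2, 1), (-3, 1), (-3, 0), (-3, -1), (-2, -1)]
Fold 1: move[3]->U => LLUUDDR INVALID (collision), skipped
Fold 2: move[2]->L => LLLLDDR VALID
Fold 3: move[4]->L => LLLLLDR VALID
Fold 4: move[1]->D => LDLLLDR VALID
Fold 5: move[2]->D => LDDLLDR VALID

Answer: XVVVV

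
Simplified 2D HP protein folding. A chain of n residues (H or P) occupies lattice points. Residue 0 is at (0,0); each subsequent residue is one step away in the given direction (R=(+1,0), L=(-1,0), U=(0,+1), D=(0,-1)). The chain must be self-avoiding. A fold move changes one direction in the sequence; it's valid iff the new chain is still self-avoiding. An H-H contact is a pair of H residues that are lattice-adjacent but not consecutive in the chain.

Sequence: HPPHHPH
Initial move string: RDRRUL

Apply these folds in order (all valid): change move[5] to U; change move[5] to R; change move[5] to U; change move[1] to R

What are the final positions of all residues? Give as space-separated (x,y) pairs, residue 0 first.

Answer: (0,0) (1,0) (2,0) (3,0) (4,0) (4,1) (4,2)

Derivation:
Initial moves: RDRRUL
Fold: move[5]->U => RDRRUU (positions: [(0, 0), (1, 0), (1, -1), (2, -1), (3, -1), (3, 0), (3, 1)])
Fold: move[5]->R => RDRRUR (positions: [(0, 0), (1, 0), (1, -1), (2, -1), (3, -1), (3, 0), (4, 0)])
Fold: move[5]->U => RDRRUU (positions: [(0, 0), (1, 0), (1, -1), (2, -1), (3, -1), (3, 0), (3, 1)])
Fold: move[1]->R => RRRRUU (positions: [(0, 0), (1, 0), (2, 0), (3, 0), (4, 0), (4, 1), (4, 2)])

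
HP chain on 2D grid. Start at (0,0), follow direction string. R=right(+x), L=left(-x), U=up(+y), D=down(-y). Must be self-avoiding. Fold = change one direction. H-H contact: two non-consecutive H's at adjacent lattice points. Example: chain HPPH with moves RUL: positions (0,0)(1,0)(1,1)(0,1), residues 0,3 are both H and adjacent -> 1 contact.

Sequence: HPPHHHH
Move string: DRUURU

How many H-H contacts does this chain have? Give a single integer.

Positions: [(0, 0), (0, -1), (1, -1), (1, 0), (1, 1), (2, 1), (2, 2)]
H-H contact: residue 0 @(0,0) - residue 3 @(1, 0)

Answer: 1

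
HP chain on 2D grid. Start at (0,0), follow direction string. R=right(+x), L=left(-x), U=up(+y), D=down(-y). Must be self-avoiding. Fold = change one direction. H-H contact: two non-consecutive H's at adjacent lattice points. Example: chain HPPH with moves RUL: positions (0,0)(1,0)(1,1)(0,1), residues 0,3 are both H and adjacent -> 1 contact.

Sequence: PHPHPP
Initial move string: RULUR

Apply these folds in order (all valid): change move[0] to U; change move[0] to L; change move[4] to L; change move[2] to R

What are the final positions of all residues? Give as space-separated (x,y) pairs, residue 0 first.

Initial moves: RULUR
Fold: move[0]->U => UULUR (positions: [(0, 0), (0, 1), (0, 2), (-1, 2), (-1, 3), (0, 3)])
Fold: move[0]->L => LULUR (positions: [(0, 0), (-1, 0), (-1, 1), (-2, 1), (-2, 2), (-1, 2)])
Fold: move[4]->L => LULUL (positions: [(0, 0), (-1, 0), (-1, 1), (-2, 1), (-2, 2), (-3, 2)])
Fold: move[2]->R => LURUL (positions: [(0, 0), (-1, 0), (-1, 1), (0, 1), (0, 2), (-1, 2)])

Answer: (0,0) (-1,0) (-1,1) (0,1) (0,2) (-1,2)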